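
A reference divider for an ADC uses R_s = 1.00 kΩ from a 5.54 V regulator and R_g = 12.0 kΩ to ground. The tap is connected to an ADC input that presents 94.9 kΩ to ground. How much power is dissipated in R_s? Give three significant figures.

P ≈ 0.226 mW

Total resistance from the source is R_s + (R_g‖R_L) = 11.65 kΩ, so I = 5.54/11.65 kΩ = 0.4754 mA.
P = I²·R_s = (0.4754 mA)² × 1.00 kΩ = 0.226 mW.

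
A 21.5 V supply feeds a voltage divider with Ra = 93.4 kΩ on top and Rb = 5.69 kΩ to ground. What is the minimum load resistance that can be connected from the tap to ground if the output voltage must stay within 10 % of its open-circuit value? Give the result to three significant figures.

R_L(min) ≈ 48.3 kΩ

Output resistance R_th = Ra‖Rb = (93.4 × 5.69)/99.09 = 5.363 kΩ.
The fractional drop is R_th/(R_th + R_L); requiring this ≤ 0.100 gives R_L ≥ R_th(1/0.100 − 1) = 5.363 × 9.000 = 48.3 kΩ.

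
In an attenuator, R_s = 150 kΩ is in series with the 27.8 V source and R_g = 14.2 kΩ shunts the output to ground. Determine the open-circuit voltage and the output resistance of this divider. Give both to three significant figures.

V_th is the open-circuit tap voltage: 27.8 × 14.2/(150 + 14.2) = 2.40 V.
With the supply zeroed, R_s and R_g appear in parallel from the tap: R_th = R_s‖R_g = (150 × 14.2)/164.2 = 13.0 kΩ.

V_th = 2.40 V, R_th = 13.0 kΩ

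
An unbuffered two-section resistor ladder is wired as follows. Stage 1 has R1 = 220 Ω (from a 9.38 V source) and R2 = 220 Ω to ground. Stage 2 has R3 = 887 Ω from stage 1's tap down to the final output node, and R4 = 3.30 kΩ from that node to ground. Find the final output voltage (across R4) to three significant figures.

V_out ≈ 3.60 V

Stage 2 presents R3+R4 = 4187 Ω as a load on stage 1's tap.
Stage 1's lower leg becomes R2‖(R3+R4) = 209.0 Ω, so V_mid = 9.38 × 209.0/429.0 = 4.570 V.
Stage 2 is itself unloaded: V_out = V_mid × R4/(R3+R4) = 4.570 × 3300/4187 = 3.60 V.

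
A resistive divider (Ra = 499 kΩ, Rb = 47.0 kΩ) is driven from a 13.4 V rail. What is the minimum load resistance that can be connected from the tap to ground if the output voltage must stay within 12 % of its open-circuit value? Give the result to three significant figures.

Output resistance R_th = Ra‖Rb = (499 × 47.0)/546.0 = 42.95 kΩ.
The fractional drop is R_th/(R_th + R_L); requiring this ≤ 0.120 gives R_L ≥ R_th(1/0.120 − 1) = 42.95 × 7.333 = 315 kΩ.

R_L(min) ≈ 315 kΩ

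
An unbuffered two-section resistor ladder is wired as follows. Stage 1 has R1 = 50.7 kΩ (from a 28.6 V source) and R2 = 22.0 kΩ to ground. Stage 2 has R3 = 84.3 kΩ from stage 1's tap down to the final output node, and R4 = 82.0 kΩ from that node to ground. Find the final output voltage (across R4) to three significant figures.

V_out ≈ 3.91 V

Stage 2 presents R3+R4 = 166.3 kΩ as a load on stage 1's tap.
Stage 1's lower leg becomes R2‖(R3+R4) = 19.43 kΩ, so V_mid = 28.6 × 19.43/70.13 = 7.924 V.
Stage 2 is itself unloaded: V_out = V_mid × R4/(R3+R4) = 7.924 × 82.0/166.3 = 3.91 V.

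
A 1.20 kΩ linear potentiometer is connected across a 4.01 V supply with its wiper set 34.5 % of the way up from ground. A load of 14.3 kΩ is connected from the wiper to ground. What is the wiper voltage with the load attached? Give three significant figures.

V ≈ 1.36 V

The wiper splits the pot into (1−α)R = 786.0 Ω above and αR = 414.0 Ω below.
Lower section ‖ load = 402.4 Ω.
V_wiper = 4.01 × 402.4/(786.0 + 402.4) = 1.36 V.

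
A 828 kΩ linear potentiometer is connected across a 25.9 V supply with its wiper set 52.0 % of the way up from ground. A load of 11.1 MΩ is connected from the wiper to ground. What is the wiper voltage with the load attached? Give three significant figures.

V ≈ 13.2 V

The wiper splits the pot into (1−α)R = 397.4 kΩ above and αR = 430.6 kΩ below.
Lower section ‖ load = 414.5 kΩ.
V_wiper = 25.9 × 414.5/(397.4 + 414.5) = 13.2 V.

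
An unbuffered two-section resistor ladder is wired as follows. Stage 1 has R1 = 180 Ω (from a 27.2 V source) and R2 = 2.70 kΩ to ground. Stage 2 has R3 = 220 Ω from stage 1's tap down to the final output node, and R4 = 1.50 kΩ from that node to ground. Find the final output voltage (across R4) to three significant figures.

V_out ≈ 20.3 V

Stage 2 presents R3+R4 = 1720 Ω as a load on stage 1's tap.
Stage 1's lower leg becomes R2‖(R3+R4) = 1051 Ω, so V_mid = 27.2 × 1051/1231 = 23.22 V.
Stage 2 is itself unloaded: V_out = V_mid × R4/(R3+R4) = 23.22 × 1500/1720 = 20.3 V.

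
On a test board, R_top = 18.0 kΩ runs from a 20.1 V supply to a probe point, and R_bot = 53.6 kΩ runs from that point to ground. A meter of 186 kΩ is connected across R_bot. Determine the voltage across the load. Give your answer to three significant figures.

The load sits in parallel with R_bot: R_bot‖R_L = (53.6 × 186) / (53.6 + 186) = 41.61 kΩ.
V_out = 20.1 × 41.61 / (18.0 + 41.61) = 20.1 × 41.61/59.61 = 14.0 V.

V_out ≈ 14.0 V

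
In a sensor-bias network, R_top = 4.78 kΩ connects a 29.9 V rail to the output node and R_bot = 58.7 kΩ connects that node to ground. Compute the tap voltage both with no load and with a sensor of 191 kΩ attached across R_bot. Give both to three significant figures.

Open-circuit: V = 29.9 × 58.7/(4.78 + 58.7) = 27.6 V.
With the load, R_bot becomes R_bot‖R_L = 44.90 kΩ, so V = 29.9 × 44.90/49.68 = 27.0 V.

Unloaded: 27.6 V; loaded: 27.0 V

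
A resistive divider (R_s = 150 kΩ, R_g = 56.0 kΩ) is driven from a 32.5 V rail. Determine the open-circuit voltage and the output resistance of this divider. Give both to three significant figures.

V_th = 8.83 V, R_th = 40.8 kΩ

V_th is the open-circuit tap voltage: 32.5 × 56.0/(150 + 56.0) = 8.83 V.
With the supply zeroed, R_s and R_g appear in parallel from the tap: R_th = R_s‖R_g = (150 × 56.0)/206.0 = 40.8 kΩ.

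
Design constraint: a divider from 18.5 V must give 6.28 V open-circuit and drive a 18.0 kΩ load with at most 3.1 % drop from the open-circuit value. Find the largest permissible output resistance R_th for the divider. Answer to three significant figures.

Loading drop = R_th/(R_th + R_L) ≤ 0.0310, so R_th ≤ R_L · ε/(1−ε) = 18.0 kΩ × 0.0310/0.9690 = 576 Ω.
(Any R1, R2 with R2/(R1+R2) = 0.339 and R1‖R2 ≤ 576 Ω will meet the spec.)

R_th ≤ 576 Ω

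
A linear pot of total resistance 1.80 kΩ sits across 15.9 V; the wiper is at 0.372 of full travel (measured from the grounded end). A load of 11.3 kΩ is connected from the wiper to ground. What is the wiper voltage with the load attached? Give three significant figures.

V ≈ 5.70 V

The wiper splits the pot into (1−α)R = 1130 Ω above and αR = 669.6 Ω below.
Lower section ‖ load = 632.1 Ω.
V_wiper = 15.9 × 632.1/(1130 + 632.1) = 5.70 V.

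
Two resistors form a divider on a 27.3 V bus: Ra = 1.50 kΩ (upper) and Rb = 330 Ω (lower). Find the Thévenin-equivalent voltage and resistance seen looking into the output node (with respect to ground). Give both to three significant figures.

V_th = 4.92 V, R_th = 270 Ω

V_th is the open-circuit tap voltage: 27.3 × 330/(1500 + 330) = 4.92 V.
With the supply zeroed, Ra and Rb appear in parallel from the tap: R_th = Ra‖Rb = (1500 × 330)/1830 = 270 Ω.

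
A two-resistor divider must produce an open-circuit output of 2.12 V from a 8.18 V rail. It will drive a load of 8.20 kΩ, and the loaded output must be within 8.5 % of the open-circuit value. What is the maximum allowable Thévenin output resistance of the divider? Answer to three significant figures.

Loading drop = R_th/(R_th + R_L) ≤ 0.0850, so R_th ≤ R_L · ε/(1−ε) = 8.20 kΩ × 0.0850/0.9150 = 762 Ω.

R_th ≤ 762 Ω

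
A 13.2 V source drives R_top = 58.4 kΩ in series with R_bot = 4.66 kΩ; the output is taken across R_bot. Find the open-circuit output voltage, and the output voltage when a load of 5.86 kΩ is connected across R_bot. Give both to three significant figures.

Open-circuit: V = 13.2 × 4.66/(58.4 + 4.66) = 0.975 V.
With the load, R_bot becomes R_bot‖R_L = 2.596 kΩ, so V = 13.2 × 2.596/61.00 = 0.562 V.

Unloaded: 0.975 V; loaded: 0.562 V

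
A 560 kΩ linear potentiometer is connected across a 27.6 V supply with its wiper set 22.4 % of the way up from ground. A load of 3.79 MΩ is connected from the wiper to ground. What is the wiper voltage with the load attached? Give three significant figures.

The wiper splits the pot into (1−α)R = 434.6 kΩ above and αR = 125.4 kΩ below.
Lower section ‖ load = 121.4 kΩ.
V_wiper = 27.6 × 121.4/(434.6 + 121.4) = 6.03 V.

V ≈ 6.03 V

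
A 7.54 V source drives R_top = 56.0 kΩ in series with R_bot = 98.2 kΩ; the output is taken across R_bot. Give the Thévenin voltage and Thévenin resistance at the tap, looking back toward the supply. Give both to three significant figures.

V_th is the open-circuit tap voltage: 7.54 × 98.2/(56.0 + 98.2) = 4.80 V.
With the supply zeroed, R_top and R_bot appear in parallel from the tap: R_th = R_top‖R_bot = (56.0 × 98.2)/154.2 = 35.7 kΩ.

V_th = 4.80 V, R_th = 35.7 kΩ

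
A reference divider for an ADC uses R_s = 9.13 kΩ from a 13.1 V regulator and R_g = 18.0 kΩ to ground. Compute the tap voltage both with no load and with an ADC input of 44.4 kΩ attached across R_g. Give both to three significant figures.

Open-circuit: V = 13.1 × 18.0/(9.13 + 18.0) = 8.69 V.
With the load, R_g becomes R_g‖R_L = 12.81 kΩ, so V = 13.1 × 12.81/21.94 = 7.65 V.

Unloaded: 8.69 V; loaded: 7.65 V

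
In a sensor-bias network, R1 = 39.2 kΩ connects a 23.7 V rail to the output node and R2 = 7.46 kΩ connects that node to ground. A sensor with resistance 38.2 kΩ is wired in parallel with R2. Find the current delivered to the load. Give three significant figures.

I_L ≈ 0.0852 mA

R2‖R_L = 6.241 kΩ; V_out = 23.7 × 6.241/45.44 = 3.255 V.
I_L = V_out / R_L = 3.255 / 38.2 kΩ = 0.0852 mA.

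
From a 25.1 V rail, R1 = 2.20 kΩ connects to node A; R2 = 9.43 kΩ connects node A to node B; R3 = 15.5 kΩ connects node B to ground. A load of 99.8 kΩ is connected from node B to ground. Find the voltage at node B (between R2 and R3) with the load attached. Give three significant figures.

V ≈ 13.4 V

At node B, R3 is in parallel with the load: R3‖R_L = 13.42 kΩ.
Below node A the resistance is R2 + (R3‖R_L) = 22.85 kΩ, so V_A = 25.1 × 22.85/25.05 = 22.90 V.
Then V_B = V_A × (R3‖R_L)/(R2 + R3‖R_L) = 22.90 × 13.42/22.85 = 13.4 V.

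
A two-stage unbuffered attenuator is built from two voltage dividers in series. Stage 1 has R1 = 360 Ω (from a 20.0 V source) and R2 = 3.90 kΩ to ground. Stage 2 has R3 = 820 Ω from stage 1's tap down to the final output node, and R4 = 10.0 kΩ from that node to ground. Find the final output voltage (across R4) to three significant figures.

Stage 2 presents R3+R4 = 10820 Ω as a load on stage 1's tap.
Stage 1's lower leg becomes R2‖(R3+R4) = 2867 Ω, so V_mid = 20.0 × 2867/3227 = 17.77 V.
Stage 2 is itself unloaded: V_out = V_mid × R4/(R3+R4) = 17.77 × 10000/10820 = 16.4 V.

V_out ≈ 16.4 V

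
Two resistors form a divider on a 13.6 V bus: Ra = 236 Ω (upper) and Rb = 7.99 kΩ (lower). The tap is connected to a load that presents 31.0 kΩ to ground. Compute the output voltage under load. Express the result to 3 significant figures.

V_out ≈ 13.1 V

The load sits in parallel with Rb: Rb‖R_L = (7990 × 31000) / (7990 + 31000) = 6353 Ω.
V_out = 13.6 × 6353 / (236 + 6353) = 13.6 × 6353/6589 = 13.1 V.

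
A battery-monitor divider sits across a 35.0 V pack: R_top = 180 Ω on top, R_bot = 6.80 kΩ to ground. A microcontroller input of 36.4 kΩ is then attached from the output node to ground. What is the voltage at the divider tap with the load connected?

The load sits in parallel with R_bot: R_bot‖R_L = (6800 × 36400) / (6800 + 36400) = 5730 Ω.
V_out = 35.0 × 5730 / (180 + 5730) = 35.0 × 5730/5910 = 33.9 V.

V_out ≈ 33.9 V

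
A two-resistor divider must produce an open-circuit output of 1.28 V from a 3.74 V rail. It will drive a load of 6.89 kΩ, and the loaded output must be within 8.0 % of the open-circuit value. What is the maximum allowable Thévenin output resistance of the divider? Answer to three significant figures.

R_th ≤ 599 Ω

Loading drop = R_th/(R_th + R_L) ≤ 0.0800, so R_th ≤ R_L · ε/(1−ε) = 6.89 kΩ × 0.0800/0.9200 = 599 Ω.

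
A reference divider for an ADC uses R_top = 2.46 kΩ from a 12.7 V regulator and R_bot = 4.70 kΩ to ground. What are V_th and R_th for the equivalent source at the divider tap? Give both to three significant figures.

V_th = 8.34 V, R_th = 1.61 kΩ

V_th is the open-circuit tap voltage: 12.7 × 4.70/(2.46 + 4.70) = 8.34 V.
With the supply zeroed, R_top and R_bot appear in parallel from the tap: R_th = R_top‖R_bot = (2.46 × 4.70)/7.160 = 1.61 kΩ.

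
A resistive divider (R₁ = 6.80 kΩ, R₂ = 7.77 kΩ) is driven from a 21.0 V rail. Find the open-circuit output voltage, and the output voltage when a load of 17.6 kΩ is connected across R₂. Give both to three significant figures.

Open-circuit: V = 21.0 × 7.77/(6.80 + 7.77) = 11.2 V.
With the load, R₂ becomes R₂‖R_L = 5.390 kΩ, so V = 21.0 × 5.390/12.19 = 9.29 V.

Unloaded: 11.2 V; loaded: 9.29 V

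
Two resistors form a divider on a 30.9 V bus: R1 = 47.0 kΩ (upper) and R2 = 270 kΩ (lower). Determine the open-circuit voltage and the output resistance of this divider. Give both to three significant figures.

V_th = 26.3 V, R_th = 40.0 kΩ

V_th is the open-circuit tap voltage: 30.9 × 270/(47.0 + 270) = 26.3 V.
With the supply zeroed, R1 and R2 appear in parallel from the tap: R_th = R1‖R2 = (47.0 × 270)/317.0 = 40.0 kΩ.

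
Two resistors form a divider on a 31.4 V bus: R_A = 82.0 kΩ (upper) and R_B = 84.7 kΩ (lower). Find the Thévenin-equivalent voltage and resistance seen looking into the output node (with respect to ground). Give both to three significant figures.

V_th is the open-circuit tap voltage: 31.4 × 84.7/(82.0 + 84.7) = 16.0 V.
With the supply zeroed, R_A and R_B appear in parallel from the tap: R_th = R_A‖R_B = (82.0 × 84.7)/166.7 = 41.7 kΩ.

V_th = 16.0 V, R_th = 41.7 kΩ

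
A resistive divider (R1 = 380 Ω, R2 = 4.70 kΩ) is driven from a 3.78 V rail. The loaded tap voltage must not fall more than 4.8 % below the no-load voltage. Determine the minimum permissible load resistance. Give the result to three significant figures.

Output resistance R_th = R1‖R2 = (380 × 4700)/5080 = 351.6 Ω.
The fractional drop is R_th/(R_th + R_L); requiring this ≤ 0.0480 gives R_L ≥ R_th(1/0.0480 − 1) = 351.6 × 19.83 = 6.97 kΩ.

R_L(min) ≈ 6.97 kΩ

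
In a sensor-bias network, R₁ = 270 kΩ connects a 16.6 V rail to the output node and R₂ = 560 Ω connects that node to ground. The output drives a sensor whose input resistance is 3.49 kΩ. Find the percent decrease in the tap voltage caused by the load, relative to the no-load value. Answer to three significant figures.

13.8 %

Unloaded V = 16.6 × 560/270600 = 0.034358 V.
Loaded: R₂‖R_L = 482.6 Ω, giving V = 16.6 × 482.6/270500 = 0.029616 V.
Drop = (0.034358 − 0.029616) / 0.034358 = 13.8 %.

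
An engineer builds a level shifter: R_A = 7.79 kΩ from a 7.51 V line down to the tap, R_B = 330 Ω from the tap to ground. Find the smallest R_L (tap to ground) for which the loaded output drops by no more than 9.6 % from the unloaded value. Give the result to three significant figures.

R_L(min) ≈ 2.98 kΩ

Output resistance R_th = R_A‖R_B = (7790 × 330)/8120 = 316.6 Ω.
The fractional drop is R_th/(R_th + R_L); requiring this ≤ 0.0960 gives R_L ≥ R_th(1/0.0960 − 1) = 316.6 × 9.417 = 2.98 kΩ.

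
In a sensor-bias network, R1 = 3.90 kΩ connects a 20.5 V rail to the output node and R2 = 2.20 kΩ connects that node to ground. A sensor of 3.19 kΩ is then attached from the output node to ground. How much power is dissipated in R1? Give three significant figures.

Total resistance from the source is R1 + (R2‖R_L) = 5.202 kΩ, so I = 20.5/5.202 kΩ = 3.941 mA.
P = I²·R1 = (3.941 mA)² × 3.90 kΩ = 60.6 mW.

P ≈ 60.6 mW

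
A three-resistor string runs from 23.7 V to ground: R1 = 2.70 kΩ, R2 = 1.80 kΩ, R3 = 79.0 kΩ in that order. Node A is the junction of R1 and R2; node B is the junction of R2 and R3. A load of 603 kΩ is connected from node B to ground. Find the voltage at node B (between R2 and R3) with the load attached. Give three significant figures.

V ≈ 22.3 V

At node B, R3 is in parallel with the load: R3‖R_L = 69.85 kΩ.
Below node A the resistance is R2 + (R3‖R_L) = 71.65 kΩ, so V_A = 23.7 × 71.65/74.35 = 22.84 V.
Then V_B = V_A × (R3‖R_L)/(R2 + R3‖R_L) = 22.84 × 69.85/71.65 = 22.3 V.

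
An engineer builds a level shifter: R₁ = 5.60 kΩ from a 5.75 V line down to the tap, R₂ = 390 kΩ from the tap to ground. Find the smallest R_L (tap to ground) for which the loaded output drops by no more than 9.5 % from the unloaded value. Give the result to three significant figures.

Output resistance R_th = R₁‖R₂ = (5.60 × 390)/395.6 = 5.521 kΩ.
The fractional drop is R_th/(R_th + R_L); requiring this ≤ 0.0950 gives R_L ≥ R_th(1/0.0950 − 1) = 5.521 × 9.526 = 52.6 kΩ.

R_L(min) ≈ 52.6 kΩ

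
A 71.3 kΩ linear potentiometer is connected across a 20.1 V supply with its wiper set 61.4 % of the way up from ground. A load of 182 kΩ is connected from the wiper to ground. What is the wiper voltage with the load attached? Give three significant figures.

V ≈ 11.3 V

The wiper splits the pot into (1−α)R = 27.52 kΩ above and αR = 43.78 kΩ below.
Lower section ‖ load = 35.29 kΩ.
V_wiper = 20.1 × 35.29/(27.52 + 35.29) = 11.3 V.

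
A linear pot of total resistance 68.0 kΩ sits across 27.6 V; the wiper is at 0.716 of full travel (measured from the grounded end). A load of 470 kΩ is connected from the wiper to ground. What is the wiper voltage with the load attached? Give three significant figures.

The wiper splits the pot into (1−α)R = 19.31 kΩ above and αR = 48.69 kΩ below.
Lower section ‖ load = 44.12 kΩ.
V_wiper = 27.6 × 44.12/(19.31 + 44.12) = 19.2 V.

V ≈ 19.2 V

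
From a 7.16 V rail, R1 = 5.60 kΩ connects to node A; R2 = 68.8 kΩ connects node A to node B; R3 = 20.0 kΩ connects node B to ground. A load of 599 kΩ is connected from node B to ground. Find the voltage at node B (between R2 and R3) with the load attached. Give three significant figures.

V ≈ 1.48 V

At node B, R3 is in parallel with the load: R3‖R_L = 19.35 kΩ.
Below node A the resistance is R2 + (R3‖R_L) = 88.15 kΩ, so V_A = 7.16 × 88.15/93.75 = 6.732 V.
Then V_B = V_A × (R3‖R_L)/(R2 + R3‖R_L) = 6.732 × 19.35/88.15 = 1.48 V.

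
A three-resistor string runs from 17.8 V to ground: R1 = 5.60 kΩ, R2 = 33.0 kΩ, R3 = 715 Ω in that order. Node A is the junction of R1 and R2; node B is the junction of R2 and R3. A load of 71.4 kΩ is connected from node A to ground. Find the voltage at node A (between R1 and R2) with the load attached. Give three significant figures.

Below node A the series string R2+R3 = 33720 Ω sits in parallel with the 71400 Ω load: 22900 Ω.
V_A = 17.8 × 22900/(5600 + 22900) = 14.3 V.

V ≈ 14.3 V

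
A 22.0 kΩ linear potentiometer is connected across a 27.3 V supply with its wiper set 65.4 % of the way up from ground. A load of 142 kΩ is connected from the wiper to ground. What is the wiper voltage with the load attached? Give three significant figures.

V ≈ 17.2 V

The wiper splits the pot into (1−α)R = 7.612 kΩ above and αR = 14.39 kΩ below.
Lower section ‖ load = 13.06 kΩ.
V_wiper = 27.3 × 13.06/(7.612 + 13.06) = 17.2 V.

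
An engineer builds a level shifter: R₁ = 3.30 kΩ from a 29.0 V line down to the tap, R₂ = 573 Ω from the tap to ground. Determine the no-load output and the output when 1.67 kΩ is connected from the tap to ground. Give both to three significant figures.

Unloaded: 4.29 V; loaded: 3.32 V

Open-circuit: V = 29.0 × 573/(3300 + 573) = 4.29 V.
With the load, R₂ becomes R₂‖R_L = 426.6 Ω, so V = 29.0 × 426.6/3727 = 3.32 V.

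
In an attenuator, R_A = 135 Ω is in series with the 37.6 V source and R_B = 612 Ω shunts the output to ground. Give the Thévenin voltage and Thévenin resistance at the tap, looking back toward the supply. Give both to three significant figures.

V_th is the open-circuit tap voltage: 37.6 × 612/(135 + 612) = 30.8 V.
With the supply zeroed, R_A and R_B appear in parallel from the tap: R_th = R_A‖R_B = (135 × 612)/747.0 = 111 Ω.

V_th = 30.8 V, R_th = 111 Ω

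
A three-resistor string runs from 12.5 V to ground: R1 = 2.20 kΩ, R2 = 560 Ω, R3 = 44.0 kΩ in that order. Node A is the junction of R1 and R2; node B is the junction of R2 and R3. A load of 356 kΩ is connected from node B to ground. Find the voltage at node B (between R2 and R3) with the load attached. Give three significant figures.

At node B, R3 is in parallel with the load: R3‖R_L = 39160 Ω.
Below node A the resistance is R2 + (R3‖R_L) = 39720 Ω, so V_A = 12.5 × 39720/41920 = 11.84 V.
Then V_B = V_A × (R3‖R_L)/(R2 + R3‖R_L) = 11.84 × 39160/39720 = 11.7 V.

V ≈ 11.7 V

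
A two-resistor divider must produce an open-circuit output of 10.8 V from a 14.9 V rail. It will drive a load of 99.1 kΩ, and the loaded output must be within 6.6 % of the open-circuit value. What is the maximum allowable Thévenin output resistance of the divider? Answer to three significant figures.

R_th ≤ 7.00 kΩ

Loading drop = R_th/(R_th + R_L) ≤ 0.0660, so R_th ≤ R_L · ε/(1−ε) = 99.1 kΩ × 0.0660/0.9340 = 7.00 kΩ.
(Any R1, R2 with R2/(R1+R2) = 0.725 and R1‖R2 ≤ 7.00 kΩ will meet the spec.)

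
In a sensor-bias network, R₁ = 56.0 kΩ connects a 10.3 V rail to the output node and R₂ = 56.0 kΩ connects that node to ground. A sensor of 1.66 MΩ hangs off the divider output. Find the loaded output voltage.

The load sits in parallel with R₂: R₂‖R_L = (56.0 × 1660) / (56.0 + 1660) = 54.17 kΩ.
V_out = 10.3 × 54.17 / (56.0 + 54.17) = 10.3 × 54.17/110.2 = 5.06 V.
(Unloaded it would have been 5.15 V.)

V_out ≈ 5.06 V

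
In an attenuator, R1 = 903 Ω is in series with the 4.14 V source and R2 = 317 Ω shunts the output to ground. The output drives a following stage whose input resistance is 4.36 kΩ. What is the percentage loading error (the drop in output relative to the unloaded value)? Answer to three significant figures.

The divider's output (Thévenin) resistance is R1‖R2 = 234.6 Ω.
Fractional drop under load = R_th/(R_th + R_L) = 234.6 / (234.6 + 4360) = 0.05107.
So the output falls by 5.11 %.

5.11 %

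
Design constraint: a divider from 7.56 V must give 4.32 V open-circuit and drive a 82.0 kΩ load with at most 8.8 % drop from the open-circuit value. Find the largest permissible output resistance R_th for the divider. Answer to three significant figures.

R_th ≤ 7.91 kΩ

Loading drop = R_th/(R_th + R_L) ≤ 0.0880, so R_th ≤ R_L · ε/(1−ε) = 82.0 kΩ × 0.0880/0.9120 = 7.91 kΩ.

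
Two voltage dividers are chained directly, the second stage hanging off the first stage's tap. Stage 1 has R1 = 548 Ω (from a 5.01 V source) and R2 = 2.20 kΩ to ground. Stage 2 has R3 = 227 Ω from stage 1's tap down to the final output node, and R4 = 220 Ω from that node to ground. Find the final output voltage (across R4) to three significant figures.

V_out ≈ 0.996 V

Stage 2 presents R3+R4 = 447.0 Ω as a load on stage 1's tap.
Stage 1's lower leg becomes R2‖(R3+R4) = 371.5 Ω, so V_mid = 5.01 × 371.5/919.5 = 2.024 V.
Stage 2 is itself unloaded: V_out = V_mid × R4/(R3+R4) = 2.024 × 220/447.0 = 0.996 V.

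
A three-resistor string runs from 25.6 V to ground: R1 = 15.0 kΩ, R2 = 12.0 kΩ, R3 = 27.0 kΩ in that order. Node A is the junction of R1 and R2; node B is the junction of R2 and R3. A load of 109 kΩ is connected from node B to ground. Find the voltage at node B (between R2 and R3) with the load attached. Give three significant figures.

V ≈ 11.4 V

At node B, R3 is in parallel with the load: R3‖R_L = 21.64 kΩ.
Below node A the resistance is R2 + (R3‖R_L) = 33.64 kΩ, so V_A = 25.6 × 33.64/48.64 = 17.71 V.
Then V_B = V_A × (R3‖R_L)/(R2 + R3‖R_L) = 17.71 × 21.64/33.64 = 11.4 V.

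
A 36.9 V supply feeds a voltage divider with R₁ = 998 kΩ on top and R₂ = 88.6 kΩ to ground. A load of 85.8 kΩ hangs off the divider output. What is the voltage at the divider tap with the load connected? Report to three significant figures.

V_out ≈ 1.54 V

The load sits in parallel with R₂: R₂‖R_L = (88.6 × 85.8) / (88.6 + 85.8) = 43.59 kΩ.
V_out = 36.9 × 43.59 / (998 + 43.59) = 36.9 × 43.59/1042 = 1.54 V.
(Unloaded it would have been 3.01 V.)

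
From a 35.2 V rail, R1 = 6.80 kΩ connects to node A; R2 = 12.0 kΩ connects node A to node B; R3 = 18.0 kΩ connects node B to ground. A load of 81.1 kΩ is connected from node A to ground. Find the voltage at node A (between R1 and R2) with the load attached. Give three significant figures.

Below node A the series string R2+R3 = 30.00 kΩ sits in parallel with the 81.1 kΩ load: 21.90 kΩ.
V_A = 35.2 × 21.90/(6.80 + 21.90) = 26.9 V.

V ≈ 26.9 V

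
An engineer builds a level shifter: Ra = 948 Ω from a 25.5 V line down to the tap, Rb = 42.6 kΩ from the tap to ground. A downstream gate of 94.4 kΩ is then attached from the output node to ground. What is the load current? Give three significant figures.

I_L ≈ 0.262 mA

Rb‖R_L = 29350 Ω; V_out = 25.5 × 29350/30300 = 24.70 V.
I_L = V_out / R_L = 24.70 / 94.4 kΩ = 0.262 mA.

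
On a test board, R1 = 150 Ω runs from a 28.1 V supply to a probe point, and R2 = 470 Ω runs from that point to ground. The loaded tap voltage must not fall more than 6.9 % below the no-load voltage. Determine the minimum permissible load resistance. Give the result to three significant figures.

R_L(min) ≈ 1.53 kΩ

Output resistance R_th = R1‖R2 = (150 × 470)/620.0 = 113.7 Ω.
The fractional drop is R_th/(R_th + R_L); requiring this ≤ 0.0690 gives R_L ≥ R_th(1/0.0690 − 1) = 113.7 × 13.49 = 1.53 kΩ.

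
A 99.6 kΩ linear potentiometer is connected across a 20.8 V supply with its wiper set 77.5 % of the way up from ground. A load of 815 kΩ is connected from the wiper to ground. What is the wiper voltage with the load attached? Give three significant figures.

V ≈ 15.8 V

The wiper splits the pot into (1−α)R = 22.41 kΩ above and αR = 77.19 kΩ below.
Lower section ‖ load = 70.51 kΩ.
V_wiper = 20.8 × 70.51/(22.41 + 70.51) = 15.8 V.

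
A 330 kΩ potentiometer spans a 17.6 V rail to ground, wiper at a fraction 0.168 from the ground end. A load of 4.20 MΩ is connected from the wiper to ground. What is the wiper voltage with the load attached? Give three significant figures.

The wiper splits the pot into (1−α)R = 274.6 kΩ above and αR = 55.44 kΩ below.
Lower section ‖ load = 54.72 kΩ.
V_wiper = 17.6 × 54.72/(274.6 + 54.72) = 2.92 V.

V ≈ 2.92 V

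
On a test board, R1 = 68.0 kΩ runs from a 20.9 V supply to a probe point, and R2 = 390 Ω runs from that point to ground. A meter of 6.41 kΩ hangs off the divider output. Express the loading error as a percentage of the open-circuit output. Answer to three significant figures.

The divider's output (Thévenin) resistance is R1‖R2 = 387.8 Ω.
Fractional drop under load = R_th/(R_th + R_L) = 387.8 / (387.8 + 6410) = 0.05704.
So the output falls by 5.70 %.

5.70 %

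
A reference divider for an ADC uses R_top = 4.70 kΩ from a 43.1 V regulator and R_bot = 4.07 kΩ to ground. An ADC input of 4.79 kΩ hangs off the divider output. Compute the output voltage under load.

V_out ≈ 13.7 V

The load sits in parallel with R_bot: R_bot‖R_L = (4.07 × 4.79) / (4.07 + 4.79) = 2.200 kΩ.
V_out = 43.1 × 2.200 / (4.70 + 2.200) = 43.1 × 2.200/6.900 = 13.7 V.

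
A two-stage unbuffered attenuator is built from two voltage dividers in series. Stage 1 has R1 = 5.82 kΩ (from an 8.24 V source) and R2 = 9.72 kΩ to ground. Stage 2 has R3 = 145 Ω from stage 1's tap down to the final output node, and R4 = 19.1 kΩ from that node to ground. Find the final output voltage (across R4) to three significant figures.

V_out ≈ 4.30 V

Stage 2 presents R3+R4 = 19240 Ω as a load on stage 1's tap.
Stage 1's lower leg becomes R2‖(R3+R4) = 6458 Ω, so V_mid = 8.24 × 6458/12280 = 4.334 V.
Stage 2 is itself unloaded: V_out = V_mid × R4/(R3+R4) = 4.334 × 19100/19240 = 4.30 V.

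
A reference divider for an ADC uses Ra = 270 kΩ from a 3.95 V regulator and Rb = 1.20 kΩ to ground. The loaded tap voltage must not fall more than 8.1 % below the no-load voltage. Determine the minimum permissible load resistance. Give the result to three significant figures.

Output resistance R_th = Ra‖Rb = (270 × 1.20)/271.2 = 1.195 kΩ.
The fractional drop is R_th/(R_th + R_L); requiring this ≤ 0.0810 gives R_L ≥ R_th(1/0.0810 − 1) = 1.195 × 11.35 = 13.6 kΩ.

R_L(min) ≈ 13.6 kΩ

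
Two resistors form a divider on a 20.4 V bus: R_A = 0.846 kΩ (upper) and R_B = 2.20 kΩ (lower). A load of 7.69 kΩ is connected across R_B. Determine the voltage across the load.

The load sits in parallel with R_B: R_B‖R_L = (2200 × 7690) / (2200 + 7690) = 1711 Ω.
V_out = 20.4 × 1711 / (846 + 1711) = 20.4 × 1711/2557 = 13.6 V.

V_out ≈ 13.6 V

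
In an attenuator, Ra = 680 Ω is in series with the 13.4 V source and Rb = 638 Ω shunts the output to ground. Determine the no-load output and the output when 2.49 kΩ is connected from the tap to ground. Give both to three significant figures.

Open-circuit: V = 13.4 × 638/(680 + 638) = 6.49 V.
With the load, Rb becomes Rb‖R_L = 507.9 Ω, so V = 13.4 × 507.9/1188 = 5.73 V.

Unloaded: 6.49 V; loaded: 5.73 V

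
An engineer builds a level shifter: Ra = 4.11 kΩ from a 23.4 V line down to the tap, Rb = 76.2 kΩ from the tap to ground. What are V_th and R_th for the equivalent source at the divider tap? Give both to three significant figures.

V_th is the open-circuit tap voltage: 23.4 × 76.2/(4.11 + 76.2) = 22.2 V.
With the supply zeroed, Ra and Rb appear in parallel from the tap: R_th = Ra‖Rb = (4.11 × 76.2)/80.31 = 3.90 kΩ.

V_th = 22.2 V, R_th = 3.90 kΩ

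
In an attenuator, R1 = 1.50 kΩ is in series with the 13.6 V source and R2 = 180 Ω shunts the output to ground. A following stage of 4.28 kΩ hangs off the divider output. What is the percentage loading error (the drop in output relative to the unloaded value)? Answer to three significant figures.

3.62 %

The divider's output (Thévenin) resistance is R1‖R2 = 160.7 Ω.
Fractional drop under load = R_th/(R_th + R_L) = 160.7 / (160.7 + 4280) = 0.03619.
So the output falls by 3.62 %.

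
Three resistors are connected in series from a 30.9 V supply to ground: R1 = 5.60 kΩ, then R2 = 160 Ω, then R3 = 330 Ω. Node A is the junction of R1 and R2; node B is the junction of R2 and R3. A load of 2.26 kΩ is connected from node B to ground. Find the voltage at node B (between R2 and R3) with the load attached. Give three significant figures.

At node B, R3 is in parallel with the load: R3‖R_L = 288.0 Ω.
Below node A the resistance is R2 + (R3‖R_L) = 448.0 Ω, so V_A = 30.9 × 448.0/6048 = 2.289 V.
Then V_B = V_A × (R3‖R_L)/(R2 + R3‖R_L) = 2.289 × 288.0/448.0 = 1.47 V.

V ≈ 1.47 V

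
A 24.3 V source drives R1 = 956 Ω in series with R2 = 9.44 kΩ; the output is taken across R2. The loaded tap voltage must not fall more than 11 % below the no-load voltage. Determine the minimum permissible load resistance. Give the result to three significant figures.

R_L(min) ≈ 7.02 kΩ

Output resistance R_th = R1‖R2 = (956 × 9440)/10400 = 868.1 Ω.
The fractional drop is R_th/(R_th + R_L); requiring this ≤ 0.110 gives R_L ≥ R_th(1/0.110 − 1) = 868.1 × 8.091 = 7.02 kΩ.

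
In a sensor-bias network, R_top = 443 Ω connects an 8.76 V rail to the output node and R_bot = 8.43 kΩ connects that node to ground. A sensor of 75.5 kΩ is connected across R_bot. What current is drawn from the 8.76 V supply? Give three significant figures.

I ≈ 1.09 mA

R_bot‖R_L = 7583 Ω, so the source sees R_top + R_bot‖R_L = 8026 Ω.
I = 8.76 V / 8026 Ω = 1.09 mA.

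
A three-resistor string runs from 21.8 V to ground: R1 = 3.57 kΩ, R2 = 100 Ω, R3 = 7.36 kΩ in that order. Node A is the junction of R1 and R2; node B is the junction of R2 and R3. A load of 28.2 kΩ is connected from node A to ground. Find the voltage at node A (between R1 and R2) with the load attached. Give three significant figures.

V ≈ 13.6 V

Below node A the series string R2+R3 = 7460 Ω sits in parallel with the 28200 Ω load: 5899 Ω.
V_A = 21.8 × 5899/(3570 + 5899) = 13.6 V.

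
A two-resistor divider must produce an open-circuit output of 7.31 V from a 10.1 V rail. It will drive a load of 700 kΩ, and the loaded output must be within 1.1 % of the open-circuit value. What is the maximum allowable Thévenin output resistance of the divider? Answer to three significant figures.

R_th ≤ 7.79 kΩ

Loading drop = R_th/(R_th + R_L) ≤ 0.0110, so R_th ≤ R_L · ε/(1−ε) = 700 kΩ × 0.0110/0.9890 = 7.79 kΩ.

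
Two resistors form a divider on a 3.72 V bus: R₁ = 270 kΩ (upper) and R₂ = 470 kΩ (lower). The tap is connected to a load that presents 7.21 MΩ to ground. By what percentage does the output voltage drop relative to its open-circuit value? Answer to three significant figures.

The divider's output (Thévenin) resistance is R₁‖R₂ = 171.5 kΩ.
Fractional drop under load = R_th/(R_th + R_L) = 171.5 / (171.5 + 7210) = 0.02323.
So the output falls by 2.32 %.

2.32 %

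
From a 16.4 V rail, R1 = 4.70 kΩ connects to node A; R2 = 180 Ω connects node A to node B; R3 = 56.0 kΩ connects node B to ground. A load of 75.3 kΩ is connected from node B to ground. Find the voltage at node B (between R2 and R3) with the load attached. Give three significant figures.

V ≈ 14.2 V

At node B, R3 is in parallel with the load: R3‖R_L = 32120 Ω.
Below node A the resistance is R2 + (R3‖R_L) = 32300 Ω, so V_A = 16.4 × 32300/37000 = 14.32 V.
Then V_B = V_A × (R3‖R_L)/(R2 + R3‖R_L) = 14.32 × 32120/32300 = 14.2 V.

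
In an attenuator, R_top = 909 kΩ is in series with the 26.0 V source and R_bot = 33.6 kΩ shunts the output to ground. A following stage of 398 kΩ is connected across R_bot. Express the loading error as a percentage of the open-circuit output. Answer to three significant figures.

The divider's output (Thévenin) resistance is R_top‖R_bot = 32.40 kΩ.
Fractional drop under load = R_th/(R_th + R_L) = 32.40 / (32.40 + 398) = 0.07528.
So the output falls by 7.53 %.

7.53 %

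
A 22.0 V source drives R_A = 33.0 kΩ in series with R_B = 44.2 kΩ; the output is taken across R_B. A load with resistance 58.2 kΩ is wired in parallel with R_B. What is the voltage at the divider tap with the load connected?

The load sits in parallel with R_B: R_B‖R_L = (44.2 × 58.2) / (44.2 + 58.2) = 25.12 kΩ.
V_out = 22.0 × 25.12 / (33.0 + 25.12) = 22.0 × 25.12/58.12 = 9.51 V.
(Unloaded it would have been 12.6 V.)

V_out ≈ 9.51 V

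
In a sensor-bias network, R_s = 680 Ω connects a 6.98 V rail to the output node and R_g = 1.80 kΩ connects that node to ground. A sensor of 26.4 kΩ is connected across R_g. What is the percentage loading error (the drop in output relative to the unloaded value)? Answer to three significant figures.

The divider's output (Thévenin) resistance is R_s‖R_g = 493.5 Ω.
Fractional drop under load = R_th/(R_th + R_L) = 493.5 / (493.5 + 26400) = 0.01835.
So the output falls by 1.84 %.

1.84 %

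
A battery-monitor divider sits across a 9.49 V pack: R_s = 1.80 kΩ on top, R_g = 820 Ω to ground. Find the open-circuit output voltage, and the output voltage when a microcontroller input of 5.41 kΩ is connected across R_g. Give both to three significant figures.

Unloaded: 2.97 V; loaded: 2.69 V

Open-circuit: V = 9.49 × 820/(1800 + 820) = 2.97 V.
With the load, R_g becomes R_g‖R_L = 712.1 Ω, so V = 9.49 × 712.1/2512 = 2.69 V.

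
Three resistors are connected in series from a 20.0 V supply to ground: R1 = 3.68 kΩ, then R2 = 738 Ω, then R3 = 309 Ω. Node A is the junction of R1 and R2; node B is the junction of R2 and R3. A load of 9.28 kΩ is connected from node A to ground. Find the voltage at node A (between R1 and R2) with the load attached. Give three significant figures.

V ≈ 4.07 V

Below node A the series string R2+R3 = 1047 Ω sits in parallel with the 9280 Ω load: 940.9 Ω.
V_A = 20.0 × 940.9/(3680 + 940.9) = 4.07 V.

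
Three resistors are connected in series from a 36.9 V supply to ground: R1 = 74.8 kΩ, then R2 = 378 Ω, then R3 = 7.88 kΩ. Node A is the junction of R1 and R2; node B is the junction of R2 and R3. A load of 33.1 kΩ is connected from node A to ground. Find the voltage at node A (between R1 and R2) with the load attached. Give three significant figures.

Below node A the series string R2+R3 = 8258 Ω sits in parallel with the 33100 Ω load: 6609 Ω.
V_A = 36.9 × 6609/(74800 + 6609) = 3.00 V.

V ≈ 3.00 V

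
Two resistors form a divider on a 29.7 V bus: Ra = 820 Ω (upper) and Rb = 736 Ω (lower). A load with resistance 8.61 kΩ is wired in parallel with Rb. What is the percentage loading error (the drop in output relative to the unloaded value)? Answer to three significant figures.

4.31 %

The divider's output (Thévenin) resistance is Ra‖Rb = 387.9 Ω.
Fractional drop under load = R_th/(R_th + R_L) = 387.9 / (387.9 + 8610) = 0.04311.
So the output falls by 4.31 %.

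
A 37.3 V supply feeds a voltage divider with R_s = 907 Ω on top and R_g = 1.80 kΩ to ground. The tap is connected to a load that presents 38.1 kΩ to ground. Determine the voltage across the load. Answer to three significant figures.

V_out ≈ 24.4 V

The load sits in parallel with R_g: R_g‖R_L = (1800 × 38100) / (1800 + 38100) = 1719 Ω.
V_out = 37.3 × 1719 / (907 + 1719) = 37.3 × 1719/2626 = 24.4 V.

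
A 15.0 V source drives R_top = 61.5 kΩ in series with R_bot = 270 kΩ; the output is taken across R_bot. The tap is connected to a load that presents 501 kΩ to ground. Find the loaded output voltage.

The load sits in parallel with R_bot: R_bot‖R_L = (270 × 501) / (270 + 501) = 175.4 kΩ.
V_out = 15.0 × 175.4 / (61.5 + 175.4) = 15.0 × 175.4/236.9 = 11.1 V.
(Unloaded it would have been 12.2 V.)

V_out ≈ 11.1 V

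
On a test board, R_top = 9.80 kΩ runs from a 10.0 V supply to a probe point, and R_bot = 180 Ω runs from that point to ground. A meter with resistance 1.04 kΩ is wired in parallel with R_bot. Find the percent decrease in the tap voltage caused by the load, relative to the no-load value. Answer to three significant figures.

14.5 %

Unloaded V = 10.0 × 180/9980 = 0.18036 V.
Loaded: R_bot‖R_L = 153.4 Ω, giving V = 10.0 × 153.4/9953 = 0.15416 V.
Drop = (0.18036 − 0.15416) / 0.18036 = 14.5 %.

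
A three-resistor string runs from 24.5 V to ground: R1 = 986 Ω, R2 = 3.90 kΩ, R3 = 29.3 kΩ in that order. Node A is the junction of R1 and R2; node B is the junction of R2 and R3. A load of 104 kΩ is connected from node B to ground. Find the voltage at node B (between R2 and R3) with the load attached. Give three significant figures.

At node B, R3 is in parallel with the load: R3‖R_L = 22860 Ω.
Below node A the resistance is R2 + (R3‖R_L) = 26760 Ω, so V_A = 24.5 × 26760/27750 = 23.63 V.
Then V_B = V_A × (R3‖R_L)/(R2 + R3‖R_L) = 23.63 × 22860/26760 = 20.2 V.

V ≈ 20.2 V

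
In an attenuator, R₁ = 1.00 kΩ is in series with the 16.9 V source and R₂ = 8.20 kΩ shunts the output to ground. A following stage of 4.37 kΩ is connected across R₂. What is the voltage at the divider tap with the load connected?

V_out ≈ 12.5 V

The load sits in parallel with R₂: R₂‖R_L = (8.20 × 4.37) / (8.20 + 4.37) = 2.851 kΩ.
V_out = 16.9 × 2.851 / (1.00 + 2.851) = 16.9 × 2.851/3.851 = 12.5 V.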